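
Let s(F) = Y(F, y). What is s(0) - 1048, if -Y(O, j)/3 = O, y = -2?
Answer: -1048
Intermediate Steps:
Y(O, j) = -3*O
s(F) = -3*F
s(0) - 1048 = -3*0 - 1048 = 0 - 1048 = -1048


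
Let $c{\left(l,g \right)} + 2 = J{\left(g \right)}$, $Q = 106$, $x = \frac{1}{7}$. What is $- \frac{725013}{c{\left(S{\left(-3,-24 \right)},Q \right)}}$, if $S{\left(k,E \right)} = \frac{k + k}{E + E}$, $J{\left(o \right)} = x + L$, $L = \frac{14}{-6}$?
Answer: $\frac{15225273}{88} \approx 1.7301 \cdot 10^{5}$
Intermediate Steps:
$L = - \frac{7}{3}$ ($L = 14 \left(- \frac{1}{6}\right) = - \frac{7}{3} \approx -2.3333$)
$x = \frac{1}{7} \approx 0.14286$
$J{\left(o \right)} = - \frac{46}{21}$ ($J{\left(o \right)} = \frac{1}{7} - \frac{7}{3} = - \frac{46}{21}$)
$S{\left(k,E \right)} = \frac{k}{E}$ ($S{\left(k,E \right)} = \frac{2 k}{2 E} = 2 k \frac{1}{2 E} = \frac{k}{E}$)
$c{\left(l,g \right)} = - \frac{88}{21}$ ($c{\left(l,g \right)} = -2 - \frac{46}{21} = - \frac{88}{21}$)
$- \frac{725013}{c{\left(S{\left(-3,-24 \right)},Q \right)}} = - \frac{725013}{- \frac{88}{21}} = \left(-725013\right) \left(- \frac{21}{88}\right) = \frac{15225273}{88}$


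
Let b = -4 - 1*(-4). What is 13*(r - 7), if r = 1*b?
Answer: -91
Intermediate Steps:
b = 0 (b = -4 + 4 = 0)
r = 0 (r = 1*0 = 0)
13*(r - 7) = 13*(0 - 7) = 13*(-7) = -91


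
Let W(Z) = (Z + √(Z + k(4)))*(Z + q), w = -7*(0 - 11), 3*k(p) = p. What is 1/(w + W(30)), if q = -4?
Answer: 2571/2139803 - 26*√282/2139803 ≈ 0.00099747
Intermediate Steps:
k(p) = p/3
w = 77 (w = -7*(-11) = 77)
W(Z) = (-4 + Z)*(Z + √(4/3 + Z)) (W(Z) = (Z + √(Z + (⅓)*4))*(Z - 4) = (Z + √(Z + 4/3))*(-4 + Z) = (Z + √(4/3 + Z))*(-4 + Z) = (-4 + Z)*(Z + √(4/3 + Z)))
1/(w + W(30)) = 1/(77 + (30² - 4*30 - 4*√(12 + 9*30)/3 + (⅓)*30*√(12 + 9*30))) = 1/(77 + (900 - 120 - 4*√(12 + 270)/3 + (⅓)*30*√(12 + 270))) = 1/(77 + (900 - 120 - 4*√282/3 + (⅓)*30*√282)) = 1/(77 + (900 - 120 - 4*√282/3 + 10*√282)) = 1/(77 + (780 + 26*√282/3)) = 1/(857 + 26*√282/3)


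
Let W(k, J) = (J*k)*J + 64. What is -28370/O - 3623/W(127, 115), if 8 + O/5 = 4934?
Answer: -4774059292/4136950857 ≈ -1.1540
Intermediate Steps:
O = 24630 (O = -40 + 5*4934 = -40 + 24670 = 24630)
W(k, J) = 64 + k*J**2 (W(k, J) = k*J**2 + 64 = 64 + k*J**2)
-28370/O - 3623/W(127, 115) = -28370/24630 - 3623/(64 + 127*115**2) = -28370*1/24630 - 3623/(64 + 127*13225) = -2837/2463 - 3623/(64 + 1679575) = -2837/2463 - 3623/1679639 = -4774059292/4136950857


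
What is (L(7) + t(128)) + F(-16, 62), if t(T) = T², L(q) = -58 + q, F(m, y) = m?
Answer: 16317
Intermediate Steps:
(L(7) + t(128)) + F(-16, 62) = ((-58 + 7) + 128²) - 16 = (-51 + 16384) - 16 = 16333 - 16 = 16317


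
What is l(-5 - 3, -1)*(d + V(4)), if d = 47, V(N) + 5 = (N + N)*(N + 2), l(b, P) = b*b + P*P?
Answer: 5850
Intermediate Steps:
l(b, P) = P² + b² (l(b, P) = b² + P² = P² + b²)
V(N) = -5 + 2*N*(2 + N) (V(N) = -5 + (N + N)*(N + 2) = -5 + (2*N)*(2 + N) = -5 + 2*N*(2 + N))
l(-5 - 3, -1)*(d + V(4)) = ((-1)² + (-5 - 3)²)*(47 + (-5 + 2*4² + 4*4)) = (1 + (-8)²)*(47 + (-5 + 2*16 + 16)) = (1 + 64)*(47 + (-5 + 32 + 16)) = 65*(47 + 43) = 65*90 = 5850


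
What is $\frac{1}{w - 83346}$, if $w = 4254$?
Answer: $- \frac{1}{79092} \approx -1.2644 \cdot 10^{-5}$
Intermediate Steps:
$\frac{1}{w - 83346} = \frac{1}{4254 - 83346} = \frac{1}{-79092} = - \frac{1}{79092}$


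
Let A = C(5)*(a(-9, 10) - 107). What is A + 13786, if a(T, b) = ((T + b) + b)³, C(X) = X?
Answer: 19906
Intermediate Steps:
a(T, b) = (T + 2*b)³
A = 6120 (A = 5*((-9 + 2*10)³ - 107) = 5*((-9 + 20)³ - 107) = 5*(11³ - 107) = 5*(1331 - 107) = 5*1224 = 6120)
A + 13786 = 6120 + 13786 = 19906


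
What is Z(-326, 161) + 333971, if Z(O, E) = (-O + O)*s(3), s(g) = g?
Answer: 333971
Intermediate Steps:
Z(O, E) = 0 (Z(O, E) = (-O + O)*3 = 0*3 = 0)
Z(-326, 161) + 333971 = 0 + 333971 = 333971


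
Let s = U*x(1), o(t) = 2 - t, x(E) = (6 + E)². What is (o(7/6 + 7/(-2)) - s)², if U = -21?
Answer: 9610000/9 ≈ 1.0678e+6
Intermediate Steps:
s = -1029 (s = -21*(6 + 1)² = -21*7² = -21*49 = -1029)
(o(7/6 + 7/(-2)) - s)² = ((2 - (7/6 + 7/(-2))) - 1*(-1029))² = ((2 - (7*(⅙) + 7*(-½))) + 1029)² = ((2 - (7/6 - 7/2)) + 1029)² = ((2 - 1*(-7/3)) + 1029)² = ((2 + 7/3) + 1029)² = (13/3 + 1029)² = (3100/3)² = 9610000/9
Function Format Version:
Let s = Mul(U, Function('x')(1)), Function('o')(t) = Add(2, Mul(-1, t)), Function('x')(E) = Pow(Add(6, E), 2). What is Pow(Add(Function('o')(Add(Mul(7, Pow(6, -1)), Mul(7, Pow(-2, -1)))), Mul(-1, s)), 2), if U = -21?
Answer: Rational(9610000, 9) ≈ 1.0678e+6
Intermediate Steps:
s = -1029 (s = Mul(-21, Pow(Add(6, 1), 2)) = Mul(-21, Pow(7, 2)) = Mul(-21, 49) = -1029)
Pow(Add(Function('o')(Add(Mul(7, Pow(6, -1)), Mul(7, Pow(-2, -1)))), Mul(-1, s)), 2) = Pow(Add(Add(2, Mul(-1, Add(Mul(7, Pow(6, -1)), Mul(7, Pow(-2, -1))))), Mul(-1, -1029)), 2) = Pow(Add(Add(2, Mul(-1, Add(Mul(7, Rational(1, 6)), Mul(7, Rational(-1, 2))))), 1029), 2) = Pow(Add(Add(2, Mul(-1, Add(Rational(7, 6), Rational(-7, 2)))), 1029), 2) = Pow(Add(Add(2, Mul(-1, Rational(-7, 3))), 1029), 2) = Pow(Add(Add(2, Rational(7, 3)), 1029), 2) = Pow(Add(Rational(13, 3), 1029), 2) = Pow(Rational(3100, 3), 2) = Rational(9610000, 9)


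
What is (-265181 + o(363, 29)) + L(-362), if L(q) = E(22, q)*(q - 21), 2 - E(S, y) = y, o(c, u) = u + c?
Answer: -404201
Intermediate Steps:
o(c, u) = c + u
E(S, y) = 2 - y
L(q) = (-21 + q)*(2 - q) (L(q) = (2 - q)*(q - 21) = (2 - q)*(-21 + q) = (-21 + q)*(2 - q))
(-265181 + o(363, 29)) + L(-362) = (-265181 + (363 + 29)) - (-21 - 362)*(-2 - 362) = (-265181 + 392) - 1*(-383)*(-364) = -264789 - 139412 = -404201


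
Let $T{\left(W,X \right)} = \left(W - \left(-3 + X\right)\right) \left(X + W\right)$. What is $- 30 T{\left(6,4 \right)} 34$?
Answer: $-51000$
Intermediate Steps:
$T{\left(W,X \right)} = \left(W + X\right) \left(3 + W - X\right)$ ($T{\left(W,X \right)} = \left(3 + W - X\right) \left(W + X\right) = \left(W + X\right) \left(3 + W - X\right)$)
$- 30 T{\left(6,4 \right)} 34 = - 30 \left(6^{2} - 4^{2} + 3 \cdot 6 + 3 \cdot 4\right) 34 = - 30 \left(36 - 16 + 18 + 12\right) 34 = \left(-30\right) 50 \cdot 34 = \left(-1500\right) 34 = -51000$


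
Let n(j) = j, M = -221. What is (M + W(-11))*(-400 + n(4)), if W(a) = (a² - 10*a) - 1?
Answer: -3564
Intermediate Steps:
W(a) = -1 + a² - 10*a
(M + W(-11))*(-400 + n(4)) = (-221 + (-1 + (-11)² - 10*(-11)))*(-400 + 4) = (-221 + (-1 + 121 + 110))*(-396) = (-221 + 230)*(-396) = 9*(-396) = -3564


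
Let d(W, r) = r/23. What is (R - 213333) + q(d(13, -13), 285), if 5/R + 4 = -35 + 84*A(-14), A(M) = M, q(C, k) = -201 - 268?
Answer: -51953887/243 ≈ -2.1380e+5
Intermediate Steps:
d(W, r) = r/23 (d(W, r) = r*(1/23) = r/23)
q(C, k) = -469
R = -1/243 (R = 5/(-4 + (-35 + 84*(-14))) = 5/(-4 + (-35 - 1176)) = 5/(-4 - 1211) = 5/(-1215) = 5*(-1/1215) = -1/243 ≈ -0.0041152)
(R - 213333) + q(d(13, -13), 285) = (-1/243 - 213333) - 469 = -51839920/243 - 469 = -51953887/243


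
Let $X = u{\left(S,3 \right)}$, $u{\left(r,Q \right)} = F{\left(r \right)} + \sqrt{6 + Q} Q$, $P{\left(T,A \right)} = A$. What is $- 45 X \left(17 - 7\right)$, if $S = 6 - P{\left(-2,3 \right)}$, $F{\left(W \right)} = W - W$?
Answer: $-4050$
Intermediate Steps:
$F{\left(W \right)} = 0$
$S = 3$ ($S = 6 - 3 = 3$)
$u{\left(r,Q \right)} = Q \sqrt{6 + Q}$ ($u{\left(r,Q \right)} = 0 + \sqrt{6 + Q} Q = 0 + Q \sqrt{6 + Q} = Q \sqrt{6 + Q}$)
$X = 9$ ($X = 3 \sqrt{6 + 3} = 3 \sqrt{9} = 3 \cdot 3 = 9$)
$- 45 X \left(17 - 7\right) = \left(-45\right) 9 \left(17 - 7\right) = \left(-405\right) 10 = -4050$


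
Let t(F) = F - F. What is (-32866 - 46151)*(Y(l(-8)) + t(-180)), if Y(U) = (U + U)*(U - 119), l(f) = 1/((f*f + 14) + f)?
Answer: 658132593/2450 ≈ 2.6863e+5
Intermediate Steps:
l(f) = 1/(14 + f + f**2) (l(f) = 1/((f**2 + 14) + f) = 1/((14 + f**2) + f) = 1/(14 + f + f**2))
t(F) = 0
Y(U) = 2*U*(-119 + U) (Y(U) = (2*U)*(-119 + U) = 2*U*(-119 + U))
(-32866 - 46151)*(Y(l(-8)) + t(-180)) = (-32866 - 46151)*(2*(-119 + 1/(14 - 8 + (-8)**2))/(14 - 8 + (-8)**2) + 0) = -79017*(2*(-119 + 1/(14 - 8 + 64))/(14 - 8 + 64) + 0) = -79017*(2*(-119 + 1/70)/70 + 0) = -79017*(2*(1/70)*(-119 + 1/70) + 0) = -79017*(2*(1/70)*(-8329/70) + 0) = -79017*(-8329/2450 + 0) = -79017*(-8329/2450) = 658132593/2450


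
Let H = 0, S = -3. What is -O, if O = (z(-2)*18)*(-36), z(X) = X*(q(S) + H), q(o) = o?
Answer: 3888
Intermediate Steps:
z(X) = -3*X (z(X) = X*(-3 + 0) = X*(-3) = -3*X)
O = -3888 (O = (-3*(-2)*18)*(-36) = (6*18)*(-36) = 108*(-36) = -3888)
-O = -1*(-3888) = 3888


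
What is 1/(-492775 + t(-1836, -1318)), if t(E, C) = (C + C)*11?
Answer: -1/521771 ≈ -1.9165e-6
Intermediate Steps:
t(E, C) = 22*C (t(E, C) = (2*C)*11 = 22*C)
1/(-492775 + t(-1836, -1318)) = 1/(-492775 + 22*(-1318)) = 1/(-492775 - 28996) = 1/(-521771) = -1/521771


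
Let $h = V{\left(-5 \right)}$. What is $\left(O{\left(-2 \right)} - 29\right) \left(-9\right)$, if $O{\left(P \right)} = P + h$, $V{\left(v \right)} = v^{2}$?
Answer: $54$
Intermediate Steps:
$h = 25$ ($h = \left(-5\right)^{2} = 25$)
$O{\left(P \right)} = 25 + P$ ($O{\left(P \right)} = P + 25 = 25 + P$)
$\left(O{\left(-2 \right)} - 29\right) \left(-9\right) = \left(\left(25 - 2\right) - 29\right) \left(-9\right) = \left(23 - 29\right) \left(-9\right) = \left(-6\right) \left(-9\right) = 54$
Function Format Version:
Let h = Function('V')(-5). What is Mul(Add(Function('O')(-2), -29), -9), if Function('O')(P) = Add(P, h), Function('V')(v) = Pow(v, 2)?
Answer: 54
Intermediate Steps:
h = 25 (h = Pow(-5, 2) = 25)
Function('O')(P) = Add(25, P) (Function('O')(P) = Add(P, 25) = Add(25, P))
Mul(Add(Function('O')(-2), -29), -9) = Mul(Add(Add(25, -2), -29), -9) = Mul(Add(23, -29), -9) = Mul(-6, -9) = 54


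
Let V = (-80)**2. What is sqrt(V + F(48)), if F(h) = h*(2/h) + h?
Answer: 5*sqrt(258) ≈ 80.312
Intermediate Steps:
F(h) = 2 + h
V = 6400
sqrt(V + F(48)) = sqrt(6400 + (2 + 48)) = sqrt(6400 + 50) = sqrt(6450) = 5*sqrt(258)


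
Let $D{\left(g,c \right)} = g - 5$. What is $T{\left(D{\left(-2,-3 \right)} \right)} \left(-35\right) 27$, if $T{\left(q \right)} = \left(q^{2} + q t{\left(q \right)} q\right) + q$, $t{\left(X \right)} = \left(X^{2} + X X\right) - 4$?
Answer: $-4392360$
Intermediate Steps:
$t{\left(X \right)} = -4 + 2 X^{2}$ ($t{\left(X \right)} = \left(X^{2} + X^{2}\right) - 4 = 2 X^{2} - 4 = -4 + 2 X^{2}$)
$D{\left(g,c \right)} = -5 + g$
$T{\left(q \right)} = q + q^{2} + q^{2} \left(-4 + 2 q^{2}\right)$ ($T{\left(q \right)} = \left(q^{2} + q \left(-4 + 2 q^{2}\right) q\right) + q = \left(q^{2} + q^{2} \left(-4 + 2 q^{2}\right)\right) + q = q + q^{2} + q^{2} \left(-4 + 2 q^{2}\right)$)
$T{\left(D{\left(-2,-3 \right)} \right)} \left(-35\right) 27 = \left(-5 - 2\right) \left(1 - 3 \left(-5 - 2\right) + 2 \left(-5 - 2\right)^{3}\right) \left(-35\right) 27 = - 7 \left(1 - -21 + 2 \left(-7\right)^{3}\right) \left(-35\right) 27 = - 7 \left(1 + 21 + 2 \left(-343\right)\right) \left(-35\right) 27 = - 7 \left(1 + 21 - 686\right) \left(-35\right) 27 = \left(-7\right) \left(-664\right) \left(-35\right) 27 = 4648 \left(-35\right) 27 = \left(-162680\right) 27 = -4392360$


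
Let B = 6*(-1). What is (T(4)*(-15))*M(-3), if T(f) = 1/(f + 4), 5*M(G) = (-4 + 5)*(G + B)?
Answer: 27/8 ≈ 3.3750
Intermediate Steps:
B = -6
M(G) = -6/5 + G/5 (M(G) = ((-4 + 5)*(G - 6))/5 = (1*(-6 + G))/5 = (-6 + G)/5 = -6/5 + G/5)
T(f) = 1/(4 + f)
(T(4)*(-15))*M(-3) = (-15/(4 + 4))*(-6/5 + (⅕)*(-3)) = (-15/8)*(-6/5 - ⅗) = ((⅛)*(-15))*(-9/5) = -15/8*(-9/5) = 27/8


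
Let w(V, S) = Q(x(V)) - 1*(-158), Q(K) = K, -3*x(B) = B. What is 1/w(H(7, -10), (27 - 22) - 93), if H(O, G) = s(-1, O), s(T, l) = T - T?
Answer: 1/158 ≈ 0.0063291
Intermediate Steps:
x(B) = -B/3
s(T, l) = 0
H(O, G) = 0
w(V, S) = 158 - V/3 (w(V, S) = -V/3 - 1*(-158) = -V/3 + 158 = 158 - V/3)
1/w(H(7, -10), (27 - 22) - 93) = 1/(158 - ⅓*0) = 1/(158 + 0) = 1/158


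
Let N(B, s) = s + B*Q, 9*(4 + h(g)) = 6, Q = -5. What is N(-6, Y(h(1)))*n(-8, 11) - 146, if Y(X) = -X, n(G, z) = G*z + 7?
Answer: -2846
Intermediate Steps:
h(g) = -10/3 (h(g) = -4 + (1/9)*6 = -4 + 2/3 = -10/3)
n(G, z) = 7 + G*z
N(B, s) = s - 5*B (N(B, s) = s + B*(-5) = s - 5*B)
N(-6, Y(h(1)))*n(-8, 11) - 146 = (-1*(-10/3) - 5*(-6))*(7 - 8*11) - 146 = (10/3 + 30)*(7 - 88) - 146 = (100/3)*(-81) - 146 = -2700 - 146 = -2846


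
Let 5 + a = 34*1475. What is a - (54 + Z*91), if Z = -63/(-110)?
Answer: 5504277/110 ≈ 50039.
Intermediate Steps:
Z = 63/110 (Z = -63*(-1/110) = 63/110 ≈ 0.57273)
a = 50145 (a = -5 + 34*1475 = -5 + 50150 = 50145)
a - (54 + Z*91) = 50145 - (54 + (63/110)*91) = 50145 - (54 + 5733/110) = 50145 - 1*11673/110 = 50145 - 11673/110 = 5504277/110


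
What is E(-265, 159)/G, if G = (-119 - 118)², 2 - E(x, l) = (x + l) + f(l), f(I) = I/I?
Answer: 107/56169 ≈ 0.0019050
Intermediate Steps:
f(I) = 1
E(x, l) = 1 - l - x (E(x, l) = 2 - ((x + l) + 1) = 2 - ((l + x) + 1) = 2 - (1 + l + x) = 2 + (-1 - l - x) = 1 - l - x)
G = 56169 (G = (-237)² = 56169)
E(-265, 159)/G = (1 - 1*159 - 1*(-265))/56169 = (1 - 159 + 265)*(1/56169) = 107*(1/56169) = 107/56169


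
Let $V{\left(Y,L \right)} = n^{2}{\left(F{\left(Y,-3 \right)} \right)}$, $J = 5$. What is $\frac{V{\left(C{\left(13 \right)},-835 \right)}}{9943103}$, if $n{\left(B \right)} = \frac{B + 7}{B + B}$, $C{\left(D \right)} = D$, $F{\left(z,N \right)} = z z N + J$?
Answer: $\frac{245025}{10022806913648} \approx 2.4447 \cdot 10^{-8}$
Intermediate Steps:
$F{\left(z,N \right)} = 5 + N z^{2}$ ($F{\left(z,N \right)} = z z N + 5 = z^{2} N + 5 = N z^{2} + 5 = 5 + N z^{2}$)
$n{\left(B \right)} = \frac{7 + B}{2 B}$
$V{\left(Y,L \right)} = \frac{\left(12 - 3 Y^{2}\right)^{2}}{4 \left(5 - 3 Y^{2}\right)^{2}}$ ($V{\left(Y,L \right)} = \left(\frac{7 - \left(-5 + 3 Y^{2}\right)}{2 \left(5 - 3 Y^{2}\right)}\right)^{2} = \left(\frac{12 - 3 Y^{2}}{2 \left(5 - 3 Y^{2}\right)}\right)^{2} = \frac{\left(12 - 3 Y^{2}\right)^{2}}{4 \left(5 - 3 Y^{2}\right)^{2}}$)
$\frac{V{\left(C{\left(13 \right)},-835 \right)}}{9943103} = \frac{\frac{9}{4} \frac{1}{\left(-5 + 3 \cdot 13^{2}\right)^{2}} \left(-4 + 13^{2}\right)^{2}}{9943103} = \frac{9 \left(-4 + 169\right)^{2}}{4 \left(-5 + 3 \cdot 169\right)^{2}} \cdot \frac{1}{9943103} = \frac{9 \cdot 165^{2}}{4 \left(-5 + 507\right)^{2}} \cdot \frac{1}{9943103} = \frac{9}{4} \cdot \frac{1}{252004} \cdot 27225 \cdot \frac{1}{9943103} = \frac{245025}{1008016} \cdot \frac{1}{9943103} = \frac{245025}{10022806913648}$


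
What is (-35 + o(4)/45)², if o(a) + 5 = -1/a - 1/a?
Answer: 9991921/8100 ≈ 1233.6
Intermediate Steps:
o(a) = -5 - 2/a (o(a) = -5 + (-1/a - 1/a) = -5 - 2/a)
(-35 + o(4)/45)² = (-35 + (-5 - 2/4)/45)² = (-35 + (-5 - 2*¼)*(1/45))² = (-35 + (-5 - ½)*(1/45))² = (-35 - 11/2*1/45)² = (-35 - 11/90)² = (-3161/90)² = 9991921/8100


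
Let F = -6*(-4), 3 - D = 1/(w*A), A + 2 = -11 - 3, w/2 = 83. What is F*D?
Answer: 23907/332 ≈ 72.009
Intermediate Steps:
w = 166 (w = 2*83 = 166)
A = -16 (A = -2 + (-11 - 3) = -2 - 14 = -16)
D = 7969/2656 (D = 3 - 1/(166*(-16)) = 3 - 1/(-2656) = 3 - 1*(-1/2656) = 3 + 1/2656 = 7969/2656 ≈ 3.0004)
F = 24
F*D = 24*(7969/2656) = 23907/332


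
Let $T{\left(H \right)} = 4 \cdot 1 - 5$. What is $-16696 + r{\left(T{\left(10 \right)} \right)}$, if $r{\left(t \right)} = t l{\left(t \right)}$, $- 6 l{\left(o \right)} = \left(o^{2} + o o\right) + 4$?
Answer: $-16695$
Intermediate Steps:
$l{\left(o \right)} = - \frac{2}{3} - \frac{o^{2}}{3}$ ($l{\left(o \right)} = - \frac{\left(o^{2} + o o\right) + 4}{6} = - \frac{\left(o^{2} + o^{2}\right) + 4}{6} = - \frac{2 o^{2} + 4}{6} = - \frac{4 + 2 o^{2}}{6} = - \frac{2}{3} - \frac{o^{2}}{3}$)
$T{\left(H \right)} = -1$ ($T{\left(H \right)} = 4 - 5 = -1$)
$r{\left(t \right)} = t \left(- \frac{2}{3} - \frac{t^{2}}{3}\right)$
$-16696 + r{\left(T{\left(10 \right)} \right)} = -16696 - - \frac{2 + \left(-1\right)^{2}}{3} = -16696 - - \frac{2 + 1}{3} = -16696 - \left(- \frac{1}{3}\right) 3 = -16696 + 1 = -16695$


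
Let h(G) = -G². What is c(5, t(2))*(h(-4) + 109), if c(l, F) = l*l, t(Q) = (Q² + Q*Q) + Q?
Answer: 2325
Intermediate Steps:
t(Q) = Q + 2*Q² (t(Q) = (Q² + Q²) + Q = 2*Q² + Q = Q + 2*Q²)
c(l, F) = l²
c(5, t(2))*(h(-4) + 109) = 5²*(-1*(-4)² + 109) = 25*(-1*16 + 109) = 25*(-16 + 109) = 25*93 = 2325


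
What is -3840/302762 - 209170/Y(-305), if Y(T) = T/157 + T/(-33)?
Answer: -16405314130677/572522942 ≈ -28654.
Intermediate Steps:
Y(T) = -124*T/5181 (Y(T) = T*(1/157) + T*(-1/33) = T/157 - T/33 = -124*T/5181)
-3840/302762 - 209170/Y(-305) = -3840/302762 - 209170/((-124/5181*(-305))) = -3840*1/302762 - 209170/37820/5181 = -1920/151381 - 209170*5181/37820 = -1920/151381 - 108370977/3782 = -16405314130677/572522942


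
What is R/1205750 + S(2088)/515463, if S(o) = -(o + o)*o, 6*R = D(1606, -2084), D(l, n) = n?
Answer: -404373142057/23904596625 ≈ -16.916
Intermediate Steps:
R = -1042/3 (R = (⅙)*(-2084) = -1042/3 ≈ -347.33)
S(o) = -2*o² (S(o) = -2*o*o = -2*o²)
R/1205750 + S(2088)/515463 = -1042/3/1205750 - 2*2088²/515463 = -1042/3*1/1205750 - 2*4359744*(1/515463) = -521/1808625 - 8719488*1/515463 = -521/1808625 - 2906496/171821 = -404373142057/23904596625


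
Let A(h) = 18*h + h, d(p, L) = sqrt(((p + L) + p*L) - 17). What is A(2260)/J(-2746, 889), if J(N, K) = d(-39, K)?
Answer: -21470*I*sqrt(33838)/16919 ≈ -233.43*I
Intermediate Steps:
d(p, L) = sqrt(-17 + L + p + L*p) (d(p, L) = sqrt(((L + p) + L*p) - 17) = sqrt((L + p + L*p) - 17) = sqrt(-17 + L + p + L*p))
J(N, K) = sqrt(-56 - 38*K) (J(N, K) = sqrt(-17 + K - 39 + K*(-39)) = sqrt(-17 + K - 39 - 39*K) = sqrt(-56 - 38*K))
A(h) = 19*h
A(2260)/J(-2746, 889) = (19*2260)/(sqrt(-56 - 38*889)) = 42940/(sqrt(-56 - 33782)) = 42940/(sqrt(-33838)) = 42940/((I*sqrt(33838))) = 42940*(-I*sqrt(33838)/33838) = -21470*I*sqrt(33838)/16919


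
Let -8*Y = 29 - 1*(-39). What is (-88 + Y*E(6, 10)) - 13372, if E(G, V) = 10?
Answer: -13545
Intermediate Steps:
Y = -17/2 (Y = -(29 - 1*(-39))/8 = -(29 + 39)/8 = -⅛*68 = -17/2 ≈ -8.5000)
(-88 + Y*E(6, 10)) - 13372 = (-88 - 17/2*10) - 13372 = (-88 - 85) - 13372 = -173 - 13372 = -13545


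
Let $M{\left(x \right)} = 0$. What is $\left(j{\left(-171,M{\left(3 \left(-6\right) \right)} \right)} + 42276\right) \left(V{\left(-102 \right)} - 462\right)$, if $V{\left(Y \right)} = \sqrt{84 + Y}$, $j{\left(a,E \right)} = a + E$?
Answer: $-19452510 + 126315 i \sqrt{2} \approx -1.9453 \cdot 10^{7} + 1.7864 \cdot 10^{5} i$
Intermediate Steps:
$j{\left(a,E \right)} = E + a$
$\left(j{\left(-171,M{\left(3 \left(-6\right) \right)} \right)} + 42276\right) \left(V{\left(-102 \right)} - 462\right) = \left(\left(0 - 171\right) + 42276\right) \left(\sqrt{84 - 102} - 462\right) = \left(-171 + 42276\right) \left(\sqrt{-18} - 462\right) = 42105 \left(3 i \sqrt{2} - 462\right) = 42105 \left(-462 + 3 i \sqrt{2}\right) = -19452510 + 126315 i \sqrt{2}$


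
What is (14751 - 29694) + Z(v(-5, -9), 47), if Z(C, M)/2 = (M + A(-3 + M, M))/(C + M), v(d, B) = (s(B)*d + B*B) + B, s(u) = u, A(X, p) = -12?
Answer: -1225291/82 ≈ -14943.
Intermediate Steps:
v(d, B) = B + B**2 + B*d (v(d, B) = (B*d + B*B) + B = (B*d + B**2) + B = (B**2 + B*d) + B = B + B**2 + B*d)
Z(C, M) = 2*(-12 + M)/(C + M) (Z(C, M) = 2*((M - 12)/(C + M)) = 2*((-12 + M)/(C + M)) = 2*(-12 + M)/(C + M))
(14751 - 29694) + Z(v(-5, -9), 47) = (14751 - 29694) + 2*(-12 + 47)/(-9*(1 - 9 - 5) + 47) = -14943 + 2*35/(-9*(-13) + 47) = -14943 + 2*35/(117 + 47) = -14943 + 2*35/164 = -14943 + 2*(1/164)*35 = -14943 + 35/82 = -1225291/82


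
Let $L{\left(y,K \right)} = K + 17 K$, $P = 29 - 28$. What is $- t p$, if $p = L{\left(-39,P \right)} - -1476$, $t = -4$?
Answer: $5976$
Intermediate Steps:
$P = 1$
$L{\left(y,K \right)} = 18 K$
$p = 1494$ ($p = 18 \cdot 1 - -1476 = 18 + 1476 = 1494$)
$- t p = \left(-1\right) \left(-4\right) 1494 = 4 \cdot 1494 = 5976$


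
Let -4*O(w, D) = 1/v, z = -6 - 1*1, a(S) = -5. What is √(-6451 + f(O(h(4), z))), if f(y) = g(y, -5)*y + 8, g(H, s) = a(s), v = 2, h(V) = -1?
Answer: I*√103078/4 ≈ 80.264*I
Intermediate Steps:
z = -7 (z = -6 - 1 = -7)
O(w, D) = -⅛ (O(w, D) = -¼/2 = -¼*½ = -⅛)
g(H, s) = -5
f(y) = 8 - 5*y (f(y) = -5*y + 8 = 8 - 5*y)
√(-6451 + f(O(h(4), z))) = √(-6451 + (8 - 5*(-⅛))) = √(-6451 + (8 + 5/8)) = √(-6451 + 69/8) = √(-51539/8) = I*√103078/4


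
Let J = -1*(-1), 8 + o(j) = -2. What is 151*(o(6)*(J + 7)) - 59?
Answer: -12139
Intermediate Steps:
o(j) = -10 (o(j) = -8 - 2 = -10)
J = 1
151*(o(6)*(J + 7)) - 59 = 151*(-10*(1 + 7)) - 59 = 151*(-10*8) - 59 = 151*(-80) - 59 = -12080 - 59 = -12139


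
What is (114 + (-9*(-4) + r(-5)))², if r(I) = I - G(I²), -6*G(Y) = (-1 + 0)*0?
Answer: 21025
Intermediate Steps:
G(Y) = 0 (G(Y) = -(-1 + 0)*0/6 = -(-1)*0/6 = -⅙*0 = 0)
r(I) = I (r(I) = I - 1*0 = I + 0 = I)
(114 + (-9*(-4) + r(-5)))² = (114 + (-9*(-4) - 5))² = (114 + (36 - 5))² = (114 + 31)² = 145² = 21025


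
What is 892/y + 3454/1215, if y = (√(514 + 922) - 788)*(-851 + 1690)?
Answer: 448605482902/157879290645 - 446*√359/129941803 ≈ 2.8414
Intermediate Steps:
y = -661132 + 1678*√359 (y = (√1436 - 788)*839 = (2*√359 - 788)*839 = (-788 + 2*√359)*839 = -661132 + 1678*√359 ≈ -6.2934e+5)
892/y + 3454/1215 = 892/(-661132 + 1678*√359) + 3454/1215 = 3454/1215 + 892/(-661132 + 1678*√359)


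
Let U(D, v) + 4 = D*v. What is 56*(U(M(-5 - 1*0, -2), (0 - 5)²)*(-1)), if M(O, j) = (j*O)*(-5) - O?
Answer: 63224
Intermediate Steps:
M(O, j) = -O - 5*O*j (M(O, j) = (O*j)*(-5) - O = -5*O*j - O = -O - 5*O*j)
U(D, v) = -4 + D*v
56*(U(M(-5 - 1*0, -2), (0 - 5)²)*(-1)) = 56*((-4 + (-(-5 - 1*0)*(1 + 5*(-2)))*(0 - 5)²)*(-1)) = 56*((-4 - (-5 + 0)*(1 - 10)*(-5)²)*(-1)) = 56*((-4 - 1*(-5)*(-9)*25)*(-1)) = 56*((-4 - 45*25)*(-1)) = 56*((-4 - 1125)*(-1)) = 56*(-1129*(-1)) = 56*1129 = 63224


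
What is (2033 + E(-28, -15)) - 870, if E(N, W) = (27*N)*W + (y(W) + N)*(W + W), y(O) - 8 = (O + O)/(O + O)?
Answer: 13073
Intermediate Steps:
y(O) = 9 (y(O) = 8 + (O + O)/(O + O) = 8 + (2*O)/((2*O)) = 8 + (2*O)*(1/(2*O)) = 8 + 1 = 9)
E(N, W) = 2*W*(9 + N) + 27*N*W (E(N, W) = (27*N)*W + (9 + N)*(W + W) = 27*N*W + (9 + N)*(2*W) = 27*N*W + 2*W*(9 + N) = 2*W*(9 + N) + 27*N*W)
(2033 + E(-28, -15)) - 870 = (2033 - 15*(18 + 29*(-28))) - 870 = (2033 - 15*(18 - 812)) - 870 = (2033 - 15*(-794)) - 870 = (2033 + 11910) - 870 = 13943 - 870 = 13073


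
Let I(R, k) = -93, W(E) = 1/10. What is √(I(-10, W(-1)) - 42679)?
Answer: 34*I*√37 ≈ 206.81*I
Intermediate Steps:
W(E) = ⅒
√(I(-10, W(-1)) - 42679) = √(-93 - 42679) = √(-42772) = 34*I*√37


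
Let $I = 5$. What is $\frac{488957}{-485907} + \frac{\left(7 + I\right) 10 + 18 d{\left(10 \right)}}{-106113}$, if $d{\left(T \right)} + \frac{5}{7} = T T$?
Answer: $- \frac{123226572479}{120309115479} \approx -1.0243$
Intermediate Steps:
$d{\left(T \right)} = - \frac{5}{7} + T^{2}$ ($d{\left(T \right)} = - \frac{5}{7} + T T = - \frac{5}{7} + T^{2}$)
$\frac{488957}{-485907} + \frac{\left(7 + I\right) 10 + 18 d{\left(10 \right)}}{-106113} = \frac{488957}{-485907} + \frac{\left(7 + 5\right) 10 + 18 \left(- \frac{5}{7} + 10^{2}\right)}{-106113} = 488957 \left(- \frac{1}{485907}\right) + \left(12 \cdot 10 + 18 \left(- \frac{5}{7} + 100\right)\right) \left(- \frac{1}{106113}\right) = - \frac{488957}{485907} + \left(120 + 18 \cdot \frac{695}{7}\right) \left(- \frac{1}{106113}\right) = - \frac{488957}{485907} + \left(120 + \frac{12510}{7}\right) \left(- \frac{1}{106113}\right) = - \frac{488957}{485907} + \frac{13350}{7} \left(- \frac{1}{106113}\right) = - \frac{488957}{485907} - \frac{4450}{247597} = - \frac{123226572479}{120309115479}$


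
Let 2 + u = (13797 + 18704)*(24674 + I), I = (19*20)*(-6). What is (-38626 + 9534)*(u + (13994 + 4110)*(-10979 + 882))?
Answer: -15856050695968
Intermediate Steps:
I = -2280 (I = 380*(-6) = -2280)
u = 727827392 (u = -2 + (13797 + 18704)*(24674 - 2280) = -2 + 32501*22394 = -2 + 727827394 = 727827392)
(-38626 + 9534)*(u + (13994 + 4110)*(-10979 + 882)) = (-38626 + 9534)*(727827392 + (13994 + 4110)*(-10979 + 882)) = -29092*(727827392 + 18104*(-10097)) = -29092*(727827392 - 182796088) = -29092*545031304 = -15856050695968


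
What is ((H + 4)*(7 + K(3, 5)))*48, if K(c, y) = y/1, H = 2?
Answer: 3456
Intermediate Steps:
K(c, y) = y (K(c, y) = y*1 = y)
((H + 4)*(7 + K(3, 5)))*48 = ((2 + 4)*(7 + 5))*48 = (6*12)*48 = 72*48 = 3456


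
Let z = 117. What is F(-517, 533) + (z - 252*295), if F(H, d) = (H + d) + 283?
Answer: -73924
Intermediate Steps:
F(H, d) = 283 + H + d
F(-517, 533) + (z - 252*295) = (283 - 517 + 533) + (117 - 252*295) = 299 + (117 - 74340) = 299 - 74223 = -73924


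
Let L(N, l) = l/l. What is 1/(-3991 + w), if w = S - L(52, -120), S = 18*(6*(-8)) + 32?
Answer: -1/4824 ≈ -0.00020730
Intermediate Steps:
L(N, l) = 1
S = -832 (S = 18*(-48) + 32 = -864 + 32 = -832)
w = -833 (w = -832 - 1*1 = -832 - 1 = -833)
1/(-3991 + w) = 1/(-3991 - 833) = 1/(-4824) = -1/4824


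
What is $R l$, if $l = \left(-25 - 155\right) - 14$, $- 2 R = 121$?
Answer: $11737$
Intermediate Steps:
$R = - \frac{121}{2}$ ($R = \left(- \frac{1}{2}\right) 121 = - \frac{121}{2} \approx -60.5$)
$l = -194$ ($l = -180 - 14 = -194$)
$R l = \left(- \frac{121}{2}\right) \left(-194\right) = 11737$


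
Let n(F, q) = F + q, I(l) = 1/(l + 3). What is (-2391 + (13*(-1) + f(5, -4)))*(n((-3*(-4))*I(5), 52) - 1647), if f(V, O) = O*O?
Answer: 3805278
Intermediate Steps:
I(l) = 1/(3 + l)
f(V, O) = O²
(-2391 + (13*(-1) + f(5, -4)))*(n((-3*(-4))*I(5), 52) - 1647) = (-2391 + (13*(-1) + (-4)²))*(((-3*(-4))/(3 + 5) + 52) - 1647) = (-2391 + (-13 + 16))*((12/8 + 52) - 1647) = (-2391 + 3)*((12*(⅛) + 52) - 1647) = -2388*((3/2 + 52) - 1647) = -2388*(107/2 - 1647) = -2388*(-3187/2) = 3805278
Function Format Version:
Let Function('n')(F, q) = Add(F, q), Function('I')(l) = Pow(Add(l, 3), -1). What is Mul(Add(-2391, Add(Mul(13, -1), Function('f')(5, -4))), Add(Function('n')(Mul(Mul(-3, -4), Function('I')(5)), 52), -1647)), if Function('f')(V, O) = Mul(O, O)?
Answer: 3805278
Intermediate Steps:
Function('I')(l) = Pow(Add(3, l), -1)
Function('f')(V, O) = Pow(O, 2)
Mul(Add(-2391, Add(Mul(13, -1), Function('f')(5, -4))), Add(Function('n')(Mul(Mul(-3, -4), Function('I')(5)), 52), -1647)) = Mul(Add(-2391, Add(Mul(13, -1), Pow(-4, 2))), Add(Add(Mul(Mul(-3, -4), Pow(Add(3, 5), -1)), 52), -1647)) = Mul(Add(-2391, Add(-13, 16)), Add(Add(Mul(12, Pow(8, -1)), 52), -1647)) = Mul(Add(-2391, 3), Add(Add(Mul(12, Rational(1, 8)), 52), -1647)) = Mul(-2388, Add(Add(Rational(3, 2), 52), -1647)) = Mul(-2388, Add(Rational(107, 2), -1647)) = Mul(-2388, Rational(-3187, 2)) = 3805278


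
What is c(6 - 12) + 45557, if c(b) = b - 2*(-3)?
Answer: 45557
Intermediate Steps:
c(b) = 6 + b (c(b) = b + 6 = 6 + b)
c(6 - 12) + 45557 = (6 + (6 - 12)) + 45557 = (6 - 6) + 45557 = 0 + 45557 = 45557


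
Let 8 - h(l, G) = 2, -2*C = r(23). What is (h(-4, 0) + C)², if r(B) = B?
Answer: 121/4 ≈ 30.250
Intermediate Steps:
C = -23/2 (C = -½*23 = -23/2 ≈ -11.500)
h(l, G) = 6 (h(l, G) = 8 - 1*2 = 8 - 2 = 6)
(h(-4, 0) + C)² = (6 - 23/2)² = (-11/2)² = 121/4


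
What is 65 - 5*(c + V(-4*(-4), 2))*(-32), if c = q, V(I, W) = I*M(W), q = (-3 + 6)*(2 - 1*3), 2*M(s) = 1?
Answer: 865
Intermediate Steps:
M(s) = ½ (M(s) = (½)*1 = ½)
q = -3 (q = 3*(2 - 3) = 3*(-1) = -3)
V(I, W) = I/2 (V(I, W) = I*(½) = I/2)
c = -3
65 - 5*(c + V(-4*(-4), 2))*(-32) = 65 - 5*(-3 + (-4*(-4))/2)*(-32) = 65 - 5*(-3 + (½)*16)*(-32) = 65 - 5*(-3 + 8)*(-32) = 65 - 5*5*(-32) = 65 - 25*(-32) = 65 + 800 = 865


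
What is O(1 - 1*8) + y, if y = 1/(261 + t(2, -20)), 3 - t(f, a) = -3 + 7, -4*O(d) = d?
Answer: 114/65 ≈ 1.7538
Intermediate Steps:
O(d) = -d/4
t(f, a) = -1 (t(f, a) = 3 - (-3 + 7) = 3 - 1*4 = 3 - 4 = -1)
y = 1/260 (y = 1/(261 - 1) = 1/260 ≈ 0.0038462)
O(1 - 1*8) + y = -(1 - 1*8)/4 + 1/260 = -(1 - 8)/4 + 1/260 = -¼*(-7) + 1/260 = 7/4 + 1/260 = 114/65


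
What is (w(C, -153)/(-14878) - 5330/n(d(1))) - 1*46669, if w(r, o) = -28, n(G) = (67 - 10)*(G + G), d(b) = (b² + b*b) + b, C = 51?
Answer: -59386010702/1272069 ≈ -46685.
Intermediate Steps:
d(b) = b + 2*b² (d(b) = (b² + b²) + b = 2*b² + b = b + 2*b²)
n(G) = 114*G (n(G) = 57*(2*G) = 114*G)
(w(C, -153)/(-14878) - 5330/n(d(1))) - 1*46669 = (-28/(-14878) - 5330*1/(114*(1 + 2*1))) - 1*46669 = (-28*(-1/14878) - 5330*1/(114*(1 + 2))) - 46669 = (14/7439 - 5330/(114*(1*3))) - 46669 = (14/7439 - 5330/(114*3)) - 46669 = (14/7439 - 5330/342) - 46669 = (14/7439 - 5330*1/342) - 46669 = (14/7439 - 2665/171) - 46669 = -19822541/1272069 - 46669 = -59386010702/1272069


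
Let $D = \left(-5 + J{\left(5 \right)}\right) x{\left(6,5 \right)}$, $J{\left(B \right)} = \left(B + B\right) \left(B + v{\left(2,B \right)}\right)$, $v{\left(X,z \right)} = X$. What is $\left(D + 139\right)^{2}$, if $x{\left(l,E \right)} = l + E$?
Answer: $729316$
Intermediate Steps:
$J{\left(B \right)} = 2 B \left(2 + B\right)$ ($J{\left(B \right)} = \left(B + B\right) \left(B + 2\right) = 2 B \left(2 + B\right)$)
$x{\left(l,E \right)} = E + l$
$D = 715$ ($D = \left(-5 + 2 \cdot 5 \left(2 + 5\right)\right) \left(5 + 6\right) = \left(-5 + 2 \cdot 5 \cdot 7\right) 11 = \left(-5 + 70\right) 11 = 65 \cdot 11 = 715$)
$\left(D + 139\right)^{2} = \left(715 + 139\right)^{2} = 854^{2} = 729316$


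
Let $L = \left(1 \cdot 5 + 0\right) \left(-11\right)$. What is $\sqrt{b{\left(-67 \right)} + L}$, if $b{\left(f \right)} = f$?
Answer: $i \sqrt{122} \approx 11.045 i$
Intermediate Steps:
$L = -55$ ($L = \left(5 + 0\right) \left(-11\right) = 5 \left(-11\right) = -55$)
$\sqrt{b{\left(-67 \right)} + L} = \sqrt{-67 - 55} = \sqrt{-122} = i \sqrt{122}$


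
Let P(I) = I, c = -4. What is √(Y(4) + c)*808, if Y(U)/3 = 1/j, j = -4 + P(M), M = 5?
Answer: 808*I ≈ 808.0*I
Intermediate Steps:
j = 1 (j = -4 + 5 = 1)
Y(U) = 3 (Y(U) = 3/1 = 3*1 = 3)
√(Y(4) + c)*808 = √(3 - 4)*808 = √(-1)*808 = I*808 = 808*I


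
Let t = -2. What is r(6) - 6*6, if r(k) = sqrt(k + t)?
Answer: -34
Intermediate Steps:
r(k) = sqrt(-2 + k) (r(k) = sqrt(k - 2) = sqrt(-2 + k))
r(6) - 6*6 = sqrt(-2 + 6) - 6*6 = sqrt(4) - 36 = 2 - 36 = -34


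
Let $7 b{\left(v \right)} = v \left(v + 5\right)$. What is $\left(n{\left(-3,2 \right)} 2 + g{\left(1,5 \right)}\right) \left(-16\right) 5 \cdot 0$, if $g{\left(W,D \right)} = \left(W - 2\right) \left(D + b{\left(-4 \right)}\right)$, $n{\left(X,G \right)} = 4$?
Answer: $0$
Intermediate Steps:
$b{\left(v \right)} = \frac{v \left(5 + v\right)}{7}$ ($b{\left(v \right)} = \frac{v \left(v + 5\right)}{7} = \frac{v \left(5 + v\right)}{7}$)
$g{\left(W,D \right)} = \left(-2 + W\right) \left(- \frac{4}{7} + D\right)$ ($g{\left(W,D \right)} = \left(W - 2\right) \left(D + \frac{1}{7} \left(-4\right) \left(5 - 4\right)\right) = \left(-2 + W\right) \left(D + \frac{1}{7} \left(-4\right) 1\right) = \left(-2 + W\right) \left(D - \frac{4}{7}\right) = \left(-2 + W\right) \left(- \frac{4}{7} + D\right)$)
$\left(n{\left(-3,2 \right)} 2 + g{\left(1,5 \right)}\right) \left(-16\right) 5 \cdot 0 = \left(4 \cdot 2 + \left(\frac{8}{7} - 10 - \frac{4}{7} + 5 \cdot 1\right)\right) \left(-16\right) 5 \cdot 0 = \left(8 + \left(\frac{8}{7} - 10 - \frac{4}{7} + 5\right)\right) \left(-16\right) 0 = \left(8 - \frac{31}{7}\right) \left(-16\right) 0 = \frac{25}{7} \left(-16\right) 0 = \left(- \frac{400}{7}\right) 0 = 0$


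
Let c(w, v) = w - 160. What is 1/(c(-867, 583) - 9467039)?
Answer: -1/9468066 ≈ -1.0562e-7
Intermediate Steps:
c(w, v) = -160 + w
1/(c(-867, 583) - 9467039) = 1/((-160 - 867) - 9467039) = 1/(-1027 - 9467039) = 1/(-9468066) = -1/9468066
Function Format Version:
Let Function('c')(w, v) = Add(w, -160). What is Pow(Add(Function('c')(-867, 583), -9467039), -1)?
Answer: Rational(-1, 9468066) ≈ -1.0562e-7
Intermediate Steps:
Function('c')(w, v) = Add(-160, w)
Pow(Add(Function('c')(-867, 583), -9467039), -1) = Pow(Add(Add(-160, -867), -9467039), -1) = Pow(Add(-1027, -9467039), -1) = Pow(-9468066, -1) = Rational(-1, 9468066)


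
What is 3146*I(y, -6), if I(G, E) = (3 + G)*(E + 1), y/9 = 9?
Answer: -1321320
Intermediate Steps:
y = 81 (y = 9*9 = 81)
I(G, E) = (1 + E)*(3 + G) (I(G, E) = (3 + G)*(1 + E) = (1 + E)*(3 + G))
3146*I(y, -6) = 3146*(3 + 81 + 3*(-6) - 6*81) = 3146*(3 + 81 - 18 - 486) = 3146*(-420) = -1321320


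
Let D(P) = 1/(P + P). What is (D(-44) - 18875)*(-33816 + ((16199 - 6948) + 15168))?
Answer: 15608426397/88 ≈ 1.7737e+8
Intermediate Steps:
D(P) = 1/(2*P)
(D(-44) - 18875)*(-33816 + ((16199 - 6948) + 15168)) = ((½)/(-44) - 18875)*(-33816 + ((16199 - 6948) + 15168)) = ((½)*(-1/44) - 18875)*(-33816 + (9251 + 15168)) = (-1/88 - 18875)*(-33816 + 24419) = -1661001/88*(-9397) = 15608426397/88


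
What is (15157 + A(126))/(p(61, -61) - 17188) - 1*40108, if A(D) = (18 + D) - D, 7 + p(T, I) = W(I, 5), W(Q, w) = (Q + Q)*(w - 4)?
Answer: -694565411/17317 ≈ -40109.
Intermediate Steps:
W(Q, w) = 2*Q*(-4 + w) (W(Q, w) = (2*Q)*(-4 + w) = 2*Q*(-4 + w))
p(T, I) = -7 + 2*I (p(T, I) = -7 + 2*I*(-4 + 5) = -7 + 2*I*1 = -7 + 2*I)
A(D) = 18
(15157 + A(126))/(p(61, -61) - 17188) - 1*40108 = (15157 + 18)/((-7 + 2*(-61)) - 17188) - 1*40108 = 15175/((-7 - 122) - 17188) - 40108 = 15175/(-129 - 17188) - 40108 = 15175/(-17317) - 40108 = 15175*(-1/17317) - 40108 = -15175/17317 - 40108 = -694565411/17317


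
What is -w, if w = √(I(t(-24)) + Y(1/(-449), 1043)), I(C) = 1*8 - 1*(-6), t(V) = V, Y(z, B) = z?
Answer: -√2821965/449 ≈ -3.7414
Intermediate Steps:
I(C) = 14 (I(C) = 8 + 6 = 14)
w = √2821965/449 (w = √(14 + 1/(-449)) = √(14 - 1/449) = √(6285/449) = √2821965/449 ≈ 3.7414)
-w = -√2821965/449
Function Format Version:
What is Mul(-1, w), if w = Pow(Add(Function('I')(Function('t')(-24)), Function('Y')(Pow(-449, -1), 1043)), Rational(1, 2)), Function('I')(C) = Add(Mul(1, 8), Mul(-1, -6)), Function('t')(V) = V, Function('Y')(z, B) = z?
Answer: Mul(Rational(-1, 449), Pow(2821965, Rational(1, 2))) ≈ -3.7414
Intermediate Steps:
Function('I')(C) = 14 (Function('I')(C) = Add(8, 6) = 14)
w = Mul(Rational(1, 449), Pow(2821965, Rational(1, 2))) (w = Pow(Add(14, Pow(-449, -1)), Rational(1, 2)) = Pow(Add(14, Rational(-1, 449)), Rational(1, 2)) = Pow(Rational(6285, 449), Rational(1, 2)) = Mul(Rational(1, 449), Pow(2821965, Rational(1, 2))) ≈ 3.7414)
Mul(-1, w) = Mul(-1, Mul(Rational(1, 449), Pow(2821965, Rational(1, 2)))) = Mul(Rational(-1, 449), Pow(2821965, Rational(1, 2)))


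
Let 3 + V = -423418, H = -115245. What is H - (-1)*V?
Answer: -538666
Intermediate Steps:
V = -423421 (V = -3 - 423418 = -423421)
H - (-1)*V = -115245 - (-1)*(-423421) = -115245 - 1*423421 = -115245 - 423421 = -538666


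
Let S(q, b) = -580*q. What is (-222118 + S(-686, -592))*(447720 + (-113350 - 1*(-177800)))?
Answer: 90020023540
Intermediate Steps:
(-222118 + S(-686, -592))*(447720 + (-113350 - 1*(-177800))) = (-222118 - 580*(-686))*(447720 + (-113350 - 1*(-177800))) = (-222118 + 397880)*(447720 + (-113350 + 177800)) = 175762*(447720 + 64450) = 175762*512170 = 90020023540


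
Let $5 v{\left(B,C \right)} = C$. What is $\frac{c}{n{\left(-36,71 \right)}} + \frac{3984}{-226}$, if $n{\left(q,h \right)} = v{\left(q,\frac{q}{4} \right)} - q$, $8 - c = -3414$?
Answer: $\frac{1592798}{19323} \approx 82.43$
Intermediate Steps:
$c = 3422$ ($c = 8 - -3414 = 8 + 3414 = 3422$)
$v{\left(B,C \right)} = \frac{C}{5}$
$n{\left(q,h \right)} = - \frac{19 q}{20}$ ($n{\left(q,h \right)} = \frac{q \frac{1}{4}}{5} - q = \frac{\frac{1}{4} q}{5} - q = \frac{q}{20} - q = - \frac{19 q}{20}$)
$\frac{c}{n{\left(-36,71 \right)}} + \frac{3984}{-226} = \frac{3422}{\left(- \frac{19}{20}\right) \left(-36\right)} + \frac{3984}{-226} = \frac{3422}{\frac{171}{5}} + 3984 \left(- \frac{1}{226}\right) = 3422 \cdot \frac{5}{171} - \frac{1992}{113} = \frac{17110}{171} - \frac{1992}{113} = \frac{1592798}{19323}$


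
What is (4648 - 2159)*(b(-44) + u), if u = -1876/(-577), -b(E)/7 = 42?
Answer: -417559618/577 ≈ -7.2367e+5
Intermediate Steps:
b(E) = -294 (b(E) = -7*42 = -294)
u = 1876/577 (u = -1876*(-1/577) = 1876/577 ≈ 3.2513)
(4648 - 2159)*(b(-44) + u) = (4648 - 2159)*(-294 + 1876/577) = 2489*(-167762/577) = -417559618/577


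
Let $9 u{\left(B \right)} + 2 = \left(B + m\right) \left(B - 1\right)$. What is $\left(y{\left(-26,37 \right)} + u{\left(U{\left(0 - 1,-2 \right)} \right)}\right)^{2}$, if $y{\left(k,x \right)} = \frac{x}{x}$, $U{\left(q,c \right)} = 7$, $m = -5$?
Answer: $\frac{361}{81} \approx 4.4568$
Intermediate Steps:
$y{\left(k,x \right)} = 1$
$u{\left(B \right)} = - \frac{2}{9} + \frac{\left(-1 + B\right) \left(-5 + B\right)}{9}$ ($u{\left(B \right)} = - \frac{2}{9} + \frac{\left(B - 5\right) \left(B - 1\right)}{9} = - \frac{2}{9} + \frac{\left(-5 + B\right) \left(-1 + B\right)}{9} = - \frac{2}{9} + \frac{\left(-1 + B\right) \left(-5 + B\right)}{9}$)
$\left(y{\left(-26,37 \right)} + u{\left(U{\left(0 - 1,-2 \right)} \right)}\right)^{2} = \left(1 + \left(\frac{1}{3} - \frac{14}{3} + \frac{7^{2}}{9}\right)\right)^{2} = \left(1 + \left(\frac{1}{3} - \frac{14}{3} + \frac{1}{9} \cdot 49\right)\right)^{2} = \left(1 + \left(\frac{1}{3} - \frac{14}{3} + \frac{49}{9}\right)\right)^{2} = \left(1 + \frac{10}{9}\right)^{2} = \left(\frac{19}{9}\right)^{2} = \frac{361}{81}$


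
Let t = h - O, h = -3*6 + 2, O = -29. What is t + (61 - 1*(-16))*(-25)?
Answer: -1912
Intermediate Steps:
h = -16 (h = -18 + 2 = -16)
t = 13 (t = -16 - 1*(-29) = -16 + 29 = 13)
t + (61 - 1*(-16))*(-25) = 13 + (61 - 1*(-16))*(-25) = 13 + (61 + 16)*(-25) = 13 + 77*(-25) = 13 - 1925 = -1912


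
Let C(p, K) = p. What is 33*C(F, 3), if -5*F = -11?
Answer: 363/5 ≈ 72.600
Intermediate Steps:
F = 11/5 (F = -⅕*(-11) = 11/5 ≈ 2.2000)
33*C(F, 3) = 33*(11/5) = 363/5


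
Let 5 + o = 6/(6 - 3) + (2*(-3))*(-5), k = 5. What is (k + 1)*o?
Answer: 162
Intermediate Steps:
o = 27 (o = -5 + (6/(6 - 3) + (2*(-3))*(-5)) = -5 + (6/3 - 6*(-5)) = -5 + ((1/3)*6 + 30) = -5 + (2 + 30) = -5 + 32 = 27)
(k + 1)*o = (5 + 1)*27 = 6*27 = 162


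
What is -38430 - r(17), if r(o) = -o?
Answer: -38413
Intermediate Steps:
-38430 - r(17) = -38430 - (-1)*17 = -38430 - 1*(-17) = -38430 + 17 = -38413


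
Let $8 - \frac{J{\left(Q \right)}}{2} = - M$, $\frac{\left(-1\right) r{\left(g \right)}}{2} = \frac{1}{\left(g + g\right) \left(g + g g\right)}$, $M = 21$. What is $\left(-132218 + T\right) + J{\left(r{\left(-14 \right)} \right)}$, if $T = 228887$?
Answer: $96727$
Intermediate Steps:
$r{\left(g \right)} = - \frac{1}{g \left(g + g^{2}\right)}$ ($r{\left(g \right)} = - \frac{2}{\left(g + g\right) \left(g + g g\right)} = - \frac{2}{2 g \left(g + g^{2}\right)} = - 2 \frac{1}{2 g \left(g + g^{2}\right)} = - \frac{1}{g \left(g + g^{2}\right)}$)
$J{\left(Q \right)} = 58$ ($J{\left(Q \right)} = 16 - 2 \left(\left(-1\right) 21\right) = 16 - -42 = 16 + 42 = 58$)
$\left(-132218 + T\right) + J{\left(r{\left(-14 \right)} \right)} = \left(-132218 + 228887\right) + 58 = 96669 + 58 = 96727$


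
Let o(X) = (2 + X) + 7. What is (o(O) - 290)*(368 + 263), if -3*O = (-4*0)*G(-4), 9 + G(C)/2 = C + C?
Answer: -177311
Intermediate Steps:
G(C) = -18 + 4*C (G(C) = -18 + 2*(C + C) = -18 + 2*(2*C) = -18 + 4*C)
O = 0 (O = -(-4*0)*(-18 + 4*(-4))/3 = -0*(-18 - 16) = -0*(-34) = -1/3*0 = 0)
o(X) = 9 + X
(o(O) - 290)*(368 + 263) = ((9 + 0) - 290)*(368 + 263) = (9 - 290)*631 = -281*631 = -177311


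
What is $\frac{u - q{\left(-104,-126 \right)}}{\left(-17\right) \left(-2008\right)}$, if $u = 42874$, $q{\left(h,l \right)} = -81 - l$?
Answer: $\frac{42829}{34136} \approx 1.2547$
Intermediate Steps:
$\frac{u - q{\left(-104,-126 \right)}}{\left(-17\right) \left(-2008\right)} = \frac{42874 - \left(-81 - -126\right)}{\left(-17\right) \left(-2008\right)} = \frac{42874 - \left(-81 + 126\right)}{34136} = \left(42874 - 45\right) \frac{1}{34136} = 42829 \cdot \frac{1}{34136} = \frac{42829}{34136}$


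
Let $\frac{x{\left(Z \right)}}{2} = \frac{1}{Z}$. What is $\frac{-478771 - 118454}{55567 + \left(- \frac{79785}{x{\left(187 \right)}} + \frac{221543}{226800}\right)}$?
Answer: $\frac{19350090000}{239900276551} \approx 0.080659$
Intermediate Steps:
$x{\left(Z \right)} = \frac{2}{Z}$
$\frac{-478771 - 118454}{55567 + \left(- \frac{79785}{x{\left(187 \right)}} + \frac{221543}{226800}\right)} = \frac{-478771 - 118454}{55567 + \left(- \frac{79785}{2 \cdot \frac{1}{187}} + \frac{221543}{226800}\right)} = - \frac{597225}{55567 + \left(- \frac{79785}{2 \cdot \frac{1}{187}} + 221543 \cdot \frac{1}{226800}\right)} = - \frac{597225}{55567 + \left(- \frac{79785}{\frac{2}{187}} + \frac{31649}{32400}\right)} = - \frac{597225}{55567 + \left(\left(-79785\right) \frac{187}{2} + \frac{31649}{32400}\right)} = - \frac{597225}{55567 + \left(- \frac{14919795}{2} + \frac{31649}{32400}\right)} = - \frac{597225}{55567 - \frac{241700647351}{32400}} = - \frac{597225}{- \frac{239900276551}{32400}} = \left(-597225\right) \left(- \frac{32400}{239900276551}\right) = \frac{19350090000}{239900276551}$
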